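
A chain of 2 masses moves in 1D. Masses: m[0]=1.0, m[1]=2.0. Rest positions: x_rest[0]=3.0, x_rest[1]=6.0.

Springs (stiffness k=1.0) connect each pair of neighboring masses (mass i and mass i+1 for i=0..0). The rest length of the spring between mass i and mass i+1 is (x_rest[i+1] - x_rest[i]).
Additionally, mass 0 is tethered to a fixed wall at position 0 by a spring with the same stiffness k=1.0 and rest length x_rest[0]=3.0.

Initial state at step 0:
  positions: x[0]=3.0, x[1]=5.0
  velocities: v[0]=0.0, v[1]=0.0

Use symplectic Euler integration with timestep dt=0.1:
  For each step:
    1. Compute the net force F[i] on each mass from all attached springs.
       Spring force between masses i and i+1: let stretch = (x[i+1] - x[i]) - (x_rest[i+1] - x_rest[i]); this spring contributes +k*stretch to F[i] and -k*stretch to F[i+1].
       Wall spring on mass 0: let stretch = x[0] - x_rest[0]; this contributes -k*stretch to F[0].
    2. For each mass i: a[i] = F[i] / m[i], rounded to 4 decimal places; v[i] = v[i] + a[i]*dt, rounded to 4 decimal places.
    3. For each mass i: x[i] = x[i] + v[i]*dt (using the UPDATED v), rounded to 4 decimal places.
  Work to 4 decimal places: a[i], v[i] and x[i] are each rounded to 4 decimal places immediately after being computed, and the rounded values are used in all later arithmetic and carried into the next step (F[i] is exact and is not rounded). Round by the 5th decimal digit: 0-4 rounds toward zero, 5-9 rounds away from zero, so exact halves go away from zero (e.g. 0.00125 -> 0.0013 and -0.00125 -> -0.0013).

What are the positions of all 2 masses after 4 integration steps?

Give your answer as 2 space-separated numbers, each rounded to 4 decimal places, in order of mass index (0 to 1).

Answer: 2.9038 5.0489

Derivation:
Step 0: x=[3.0000 5.0000] v=[0.0000 0.0000]
Step 1: x=[2.9900 5.0050] v=[-0.1000 0.0500]
Step 2: x=[2.9703 5.0149] v=[-0.1975 0.0993]
Step 3: x=[2.9413 5.0296] v=[-0.2901 0.1471]
Step 4: x=[2.9038 5.0489] v=[-0.3754 0.1927]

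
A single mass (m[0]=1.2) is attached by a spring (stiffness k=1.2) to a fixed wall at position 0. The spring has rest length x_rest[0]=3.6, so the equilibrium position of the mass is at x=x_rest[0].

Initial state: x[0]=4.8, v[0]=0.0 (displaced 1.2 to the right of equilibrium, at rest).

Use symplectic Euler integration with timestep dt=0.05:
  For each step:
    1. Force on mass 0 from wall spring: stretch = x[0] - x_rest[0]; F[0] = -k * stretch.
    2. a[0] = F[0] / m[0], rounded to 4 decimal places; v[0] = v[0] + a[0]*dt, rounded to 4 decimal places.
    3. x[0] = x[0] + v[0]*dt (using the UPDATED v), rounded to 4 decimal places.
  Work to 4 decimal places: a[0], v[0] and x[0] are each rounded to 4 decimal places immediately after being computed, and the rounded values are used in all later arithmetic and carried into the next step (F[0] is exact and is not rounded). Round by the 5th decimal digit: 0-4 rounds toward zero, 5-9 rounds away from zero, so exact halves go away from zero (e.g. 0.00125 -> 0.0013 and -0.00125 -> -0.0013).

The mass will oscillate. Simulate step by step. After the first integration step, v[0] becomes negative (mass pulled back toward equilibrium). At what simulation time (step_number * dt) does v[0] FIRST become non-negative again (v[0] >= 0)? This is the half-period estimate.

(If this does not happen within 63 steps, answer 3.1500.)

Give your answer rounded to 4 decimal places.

Answer: 3.1500

Derivation:
Step 0: x=[4.8000] v=[0.0000]
Step 1: x=[4.7970] v=[-0.0600]
Step 2: x=[4.7910] v=[-0.1199]
Step 3: x=[4.7820] v=[-0.1795]
Step 4: x=[4.7701] v=[-0.2386]
Step 5: x=[4.7552] v=[-0.2971]
Step 6: x=[4.7375] v=[-0.3549]
Step 7: x=[4.7169] v=[-0.4118]
Step 8: x=[4.6935] v=[-0.4676]
Step 9: x=[4.6674] v=[-0.5223]
Step 10: x=[4.6386] v=[-0.5757]
Step 11: x=[4.6072] v=[-0.6276]
Step 12: x=[4.5733] v=[-0.6780]
Step 13: x=[4.5370] v=[-0.7267]
Step 14: x=[4.4983] v=[-0.7736]
Step 15: x=[4.4574] v=[-0.8185]
Step 16: x=[4.4143] v=[-0.8614]
Step 17: x=[4.3692] v=[-0.9021]
Step 18: x=[4.3222] v=[-0.9406]
Step 19: x=[4.2734] v=[-0.9767]
Step 20: x=[4.2229] v=[-1.0104]
Step 21: x=[4.1708] v=[-1.0415]
Step 22: x=[4.1173] v=[-1.0700]
Step 23: x=[4.0625] v=[-1.0959]
Step 24: x=[4.0066] v=[-1.1190]
Step 25: x=[3.9496] v=[-1.1393]
Step 26: x=[3.8918] v=[-1.1568]
Step 27: x=[3.8332] v=[-1.1714]
Step 28: x=[3.7740] v=[-1.1831]
Step 29: x=[3.7144] v=[-1.1918]
Step 30: x=[3.6545] v=[-1.1975]
Step 31: x=[3.5945] v=[-1.2002]
Step 32: x=[3.5345] v=[-1.1999]
Step 33: x=[3.4747] v=[-1.1966]
Step 34: x=[3.4152] v=[-1.1903]
Step 35: x=[3.3561] v=[-1.1811]
Step 36: x=[3.2977] v=[-1.1689]
Step 37: x=[3.2400] v=[-1.1538]
Step 38: x=[3.1832] v=[-1.1358]
Step 39: x=[3.1275] v=[-1.1150]
Step 40: x=[3.0729] v=[-1.0914]
Step 41: x=[3.0197] v=[-1.0650]
Step 42: x=[2.9679] v=[-1.0360]
Step 43: x=[2.9177] v=[-1.0044]
Step 44: x=[2.8692] v=[-0.9703]
Step 45: x=[2.8225] v=[-0.9338]
Step 46: x=[2.7778] v=[-0.8949]
Step 47: x=[2.7351] v=[-0.8538]
Step 48: x=[2.6946] v=[-0.8106]
Step 49: x=[2.6563] v=[-0.7653]
Step 50: x=[2.6204] v=[-0.7181]
Step 51: x=[2.5869] v=[-0.6691]
Step 52: x=[2.5560] v=[-0.6184]
Step 53: x=[2.5277] v=[-0.5662]
Step 54: x=[2.5021] v=[-0.5126]
Step 55: x=[2.4792] v=[-0.4577]
Step 56: x=[2.4591] v=[-0.4017]
Step 57: x=[2.4419] v=[-0.3447]
Step 58: x=[2.4276] v=[-0.2868]
Step 59: x=[2.4162] v=[-0.2282]
Step 60: x=[2.4078] v=[-0.1690]
Step 61: x=[2.4023] v=[-0.1094]
Step 62: x=[2.3998] v=[-0.0495]
Step 63: x=[2.4003] v=[0.0105]
First v>=0 after going negative at step 63, time=3.1500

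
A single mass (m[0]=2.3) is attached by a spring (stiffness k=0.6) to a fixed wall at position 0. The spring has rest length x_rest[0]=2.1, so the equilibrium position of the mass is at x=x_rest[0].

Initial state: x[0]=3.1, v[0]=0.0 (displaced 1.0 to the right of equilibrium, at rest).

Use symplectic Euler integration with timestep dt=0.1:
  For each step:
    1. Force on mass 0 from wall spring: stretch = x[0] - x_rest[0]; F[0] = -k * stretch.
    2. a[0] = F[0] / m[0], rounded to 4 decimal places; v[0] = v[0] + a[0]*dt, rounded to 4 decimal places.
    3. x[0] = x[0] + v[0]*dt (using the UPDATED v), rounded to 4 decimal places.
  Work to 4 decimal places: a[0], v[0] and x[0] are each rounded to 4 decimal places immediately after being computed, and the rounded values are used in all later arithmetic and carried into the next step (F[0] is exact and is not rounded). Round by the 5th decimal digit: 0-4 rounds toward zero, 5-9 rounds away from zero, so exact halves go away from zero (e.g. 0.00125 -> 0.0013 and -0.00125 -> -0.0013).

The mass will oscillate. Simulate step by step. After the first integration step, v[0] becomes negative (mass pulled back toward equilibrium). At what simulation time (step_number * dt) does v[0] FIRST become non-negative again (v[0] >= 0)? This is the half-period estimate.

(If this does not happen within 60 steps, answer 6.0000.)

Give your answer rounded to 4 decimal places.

Answer: 6.0000

Derivation:
Step 0: x=[3.1000] v=[0.0000]
Step 1: x=[3.0974] v=[-0.0261]
Step 2: x=[3.0922] v=[-0.0521]
Step 3: x=[3.0844] v=[-0.0780]
Step 4: x=[3.0740] v=[-0.1037]
Step 5: x=[3.0611] v=[-0.1291]
Step 6: x=[3.0457] v=[-0.1542]
Step 7: x=[3.0278] v=[-0.1789]
Step 8: x=[3.0075] v=[-0.2031]
Step 9: x=[2.9848] v=[-0.2268]
Step 10: x=[2.9598] v=[-0.2499]
Step 11: x=[2.9326] v=[-0.2723]
Step 12: x=[2.9032] v=[-0.2940]
Step 13: x=[2.8717] v=[-0.3150]
Step 14: x=[2.8382] v=[-0.3351]
Step 15: x=[2.8028] v=[-0.3544]
Step 16: x=[2.7655] v=[-0.3727]
Step 17: x=[2.7265] v=[-0.3901]
Step 18: x=[2.6859] v=[-0.4064]
Step 19: x=[2.6437] v=[-0.4217]
Step 20: x=[2.6001] v=[-0.4359]
Step 21: x=[2.5552] v=[-0.4490]
Step 22: x=[2.5091] v=[-0.4609]
Step 23: x=[2.4619] v=[-0.4716]
Step 24: x=[2.4138] v=[-0.4810]
Step 25: x=[2.3649] v=[-0.4892]
Step 26: x=[2.3153] v=[-0.4961]
Step 27: x=[2.2651] v=[-0.5017]
Step 28: x=[2.2145] v=[-0.5060]
Step 29: x=[2.1636] v=[-0.5090]
Step 30: x=[2.1125] v=[-0.5107]
Step 31: x=[2.0614] v=[-0.5110]
Step 32: x=[2.0104] v=[-0.5100]
Step 33: x=[1.9596] v=[-0.5077]
Step 34: x=[1.9092] v=[-0.5040]
Step 35: x=[1.8593] v=[-0.4990]
Step 36: x=[1.8100] v=[-0.4927]
Step 37: x=[1.7615] v=[-0.4851]
Step 38: x=[1.7139] v=[-0.4763]
Step 39: x=[1.6673] v=[-0.4662]
Step 40: x=[1.6218] v=[-0.4549]
Step 41: x=[1.5776] v=[-0.4424]
Step 42: x=[1.5347] v=[-0.4288]
Step 43: x=[1.4933] v=[-0.4141]
Step 44: x=[1.4535] v=[-0.3983]
Step 45: x=[1.4154] v=[-0.3814]
Step 46: x=[1.3791] v=[-0.3635]
Step 47: x=[1.3446] v=[-0.3447]
Step 48: x=[1.3121] v=[-0.3250]
Step 49: x=[1.2817] v=[-0.3045]
Step 50: x=[1.2534] v=[-0.2832]
Step 51: x=[1.2273] v=[-0.2611]
Step 52: x=[1.2035] v=[-0.2383]
Step 53: x=[1.1820] v=[-0.2149]
Step 54: x=[1.1629] v=[-0.1910]
Step 55: x=[1.1462] v=[-0.1666]
Step 56: x=[1.1320] v=[-0.1417]
Step 57: x=[1.1204] v=[-0.1165]
Step 58: x=[1.1113] v=[-0.0910]
Step 59: x=[1.1048] v=[-0.0652]
Step 60: x=[1.1009] v=[-0.0392]
v[0] did not become non-negative within 60 steps; using fallback time=6.0000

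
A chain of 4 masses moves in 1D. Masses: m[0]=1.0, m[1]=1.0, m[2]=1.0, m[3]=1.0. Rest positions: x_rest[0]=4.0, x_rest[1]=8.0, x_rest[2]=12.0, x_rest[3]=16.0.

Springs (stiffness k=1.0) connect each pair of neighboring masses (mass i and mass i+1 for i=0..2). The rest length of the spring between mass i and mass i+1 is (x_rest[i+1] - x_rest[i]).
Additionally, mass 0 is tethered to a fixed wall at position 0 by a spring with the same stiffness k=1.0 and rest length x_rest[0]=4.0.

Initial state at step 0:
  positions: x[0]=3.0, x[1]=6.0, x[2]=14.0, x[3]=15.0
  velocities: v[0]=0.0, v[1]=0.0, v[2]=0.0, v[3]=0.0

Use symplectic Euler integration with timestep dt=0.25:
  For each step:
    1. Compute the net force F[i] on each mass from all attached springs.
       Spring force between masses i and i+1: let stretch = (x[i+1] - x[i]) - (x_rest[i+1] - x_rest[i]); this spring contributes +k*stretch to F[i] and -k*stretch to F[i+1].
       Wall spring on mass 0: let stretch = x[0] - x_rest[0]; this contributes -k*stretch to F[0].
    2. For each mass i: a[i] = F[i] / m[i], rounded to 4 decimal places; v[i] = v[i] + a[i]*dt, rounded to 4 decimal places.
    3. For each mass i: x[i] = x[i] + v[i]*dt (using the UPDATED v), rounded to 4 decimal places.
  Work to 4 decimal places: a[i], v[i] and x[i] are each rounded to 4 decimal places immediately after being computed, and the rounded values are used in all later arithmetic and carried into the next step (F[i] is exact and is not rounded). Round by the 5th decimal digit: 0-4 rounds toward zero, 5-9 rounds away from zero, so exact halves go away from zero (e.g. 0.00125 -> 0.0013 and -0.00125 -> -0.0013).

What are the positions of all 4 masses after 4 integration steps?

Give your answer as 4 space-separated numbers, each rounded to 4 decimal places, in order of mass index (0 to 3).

Step 0: x=[3.0000 6.0000 14.0000 15.0000] v=[0.0000 0.0000 0.0000 0.0000]
Step 1: x=[3.0000 6.3125 13.5625 15.1875] v=[0.0000 1.2500 -1.7500 0.7500]
Step 2: x=[3.0195 6.8711 12.7734 15.5235] v=[0.0781 2.2344 -3.1563 1.3438]
Step 3: x=[3.0910 7.5579 11.7873 15.9376] v=[0.2861 2.7471 -3.9444 1.6563]
Step 4: x=[3.2485 8.2298 10.7963 16.3423] v=[0.6301 2.6877 -3.9642 1.6187]

Answer: 3.2485 8.2298 10.7963 16.3423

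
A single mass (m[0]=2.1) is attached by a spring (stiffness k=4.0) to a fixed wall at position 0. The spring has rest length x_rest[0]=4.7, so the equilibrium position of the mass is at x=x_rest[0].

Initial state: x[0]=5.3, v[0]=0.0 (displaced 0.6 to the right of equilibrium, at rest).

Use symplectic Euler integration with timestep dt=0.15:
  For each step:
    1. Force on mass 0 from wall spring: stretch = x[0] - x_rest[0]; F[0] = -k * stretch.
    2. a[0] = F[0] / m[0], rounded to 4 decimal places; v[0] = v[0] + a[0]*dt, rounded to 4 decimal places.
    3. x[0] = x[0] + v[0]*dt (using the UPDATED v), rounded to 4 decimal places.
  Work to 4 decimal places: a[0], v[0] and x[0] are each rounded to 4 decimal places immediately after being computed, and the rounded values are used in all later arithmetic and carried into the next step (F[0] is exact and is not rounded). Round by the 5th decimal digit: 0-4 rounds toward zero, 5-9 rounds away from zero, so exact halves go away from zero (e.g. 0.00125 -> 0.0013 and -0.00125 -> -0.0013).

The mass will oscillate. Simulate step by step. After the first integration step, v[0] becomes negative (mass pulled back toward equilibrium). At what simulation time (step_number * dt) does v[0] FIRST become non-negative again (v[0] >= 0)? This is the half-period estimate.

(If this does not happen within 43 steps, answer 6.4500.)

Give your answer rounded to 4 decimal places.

Step 0: x=[5.3000] v=[0.0000]
Step 1: x=[5.2743] v=[-0.1714]
Step 2: x=[5.2240] v=[-0.3355]
Step 3: x=[5.1512] v=[-0.4852]
Step 4: x=[5.0591] v=[-0.6141]
Step 5: x=[4.9516] v=[-0.7167]
Step 6: x=[4.8333] v=[-0.7886]
Step 7: x=[4.7093] v=[-0.8267]
Step 8: x=[4.5849] v=[-0.8294]
Step 9: x=[4.4654] v=[-0.7965]
Step 10: x=[4.3560] v=[-0.7295]
Step 11: x=[4.2613] v=[-0.6312]
Step 12: x=[4.1854] v=[-0.5059]
Step 13: x=[4.1316] v=[-0.3589]
Step 14: x=[4.1021] v=[-0.1965]
Step 15: x=[4.0982] v=[-0.0257]
Step 16: x=[4.1201] v=[0.1462]
First v>=0 after going negative at step 16, time=2.4000

Answer: 2.4000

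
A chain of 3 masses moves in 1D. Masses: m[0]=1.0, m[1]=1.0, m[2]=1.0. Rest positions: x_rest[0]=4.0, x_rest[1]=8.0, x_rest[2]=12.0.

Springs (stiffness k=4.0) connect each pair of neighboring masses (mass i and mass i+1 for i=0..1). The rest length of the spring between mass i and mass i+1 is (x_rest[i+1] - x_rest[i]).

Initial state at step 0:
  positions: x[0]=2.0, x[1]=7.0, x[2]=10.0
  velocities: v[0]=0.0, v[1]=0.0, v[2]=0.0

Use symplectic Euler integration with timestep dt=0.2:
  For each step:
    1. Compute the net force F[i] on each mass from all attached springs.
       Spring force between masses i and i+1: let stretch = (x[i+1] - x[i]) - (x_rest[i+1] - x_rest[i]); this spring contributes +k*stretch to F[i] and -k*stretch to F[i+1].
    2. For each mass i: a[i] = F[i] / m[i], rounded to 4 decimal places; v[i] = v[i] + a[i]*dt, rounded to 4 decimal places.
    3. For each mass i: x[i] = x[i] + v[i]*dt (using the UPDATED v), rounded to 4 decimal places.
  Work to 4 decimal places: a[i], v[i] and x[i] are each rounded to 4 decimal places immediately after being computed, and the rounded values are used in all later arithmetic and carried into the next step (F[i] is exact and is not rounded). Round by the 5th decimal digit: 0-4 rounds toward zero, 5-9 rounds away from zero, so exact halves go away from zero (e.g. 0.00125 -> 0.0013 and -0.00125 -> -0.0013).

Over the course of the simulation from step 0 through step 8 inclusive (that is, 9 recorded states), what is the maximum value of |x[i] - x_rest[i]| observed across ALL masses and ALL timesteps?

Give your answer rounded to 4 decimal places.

Step 0: x=[2.0000 7.0000 10.0000] v=[0.0000 0.0000 0.0000]
Step 1: x=[2.1600 6.6800 10.1600] v=[0.8000 -1.6000 0.8000]
Step 2: x=[2.4032 6.1936 10.4032] v=[1.2160 -2.4320 1.2160]
Step 3: x=[2.6129 5.7743 10.6129] v=[1.0483 -2.0966 1.0483]
Step 4: x=[2.6884 5.6233 10.6884] v=[0.3774 -0.7548 0.3774]
Step 5: x=[2.5935 5.8132 10.5935] v=[-0.4747 0.9494 -0.4747]
Step 6: x=[2.3737 6.2528 10.3737] v=[-1.0989 2.1979 -1.0989]
Step 7: x=[2.1346 6.7311 10.1346] v=[-1.1956 2.3913 -1.1956]
Step 8: x=[1.9909 7.0185 9.9909] v=[-0.7184 1.4369 -0.7184]
Max displacement = 2.3767

Answer: 2.3767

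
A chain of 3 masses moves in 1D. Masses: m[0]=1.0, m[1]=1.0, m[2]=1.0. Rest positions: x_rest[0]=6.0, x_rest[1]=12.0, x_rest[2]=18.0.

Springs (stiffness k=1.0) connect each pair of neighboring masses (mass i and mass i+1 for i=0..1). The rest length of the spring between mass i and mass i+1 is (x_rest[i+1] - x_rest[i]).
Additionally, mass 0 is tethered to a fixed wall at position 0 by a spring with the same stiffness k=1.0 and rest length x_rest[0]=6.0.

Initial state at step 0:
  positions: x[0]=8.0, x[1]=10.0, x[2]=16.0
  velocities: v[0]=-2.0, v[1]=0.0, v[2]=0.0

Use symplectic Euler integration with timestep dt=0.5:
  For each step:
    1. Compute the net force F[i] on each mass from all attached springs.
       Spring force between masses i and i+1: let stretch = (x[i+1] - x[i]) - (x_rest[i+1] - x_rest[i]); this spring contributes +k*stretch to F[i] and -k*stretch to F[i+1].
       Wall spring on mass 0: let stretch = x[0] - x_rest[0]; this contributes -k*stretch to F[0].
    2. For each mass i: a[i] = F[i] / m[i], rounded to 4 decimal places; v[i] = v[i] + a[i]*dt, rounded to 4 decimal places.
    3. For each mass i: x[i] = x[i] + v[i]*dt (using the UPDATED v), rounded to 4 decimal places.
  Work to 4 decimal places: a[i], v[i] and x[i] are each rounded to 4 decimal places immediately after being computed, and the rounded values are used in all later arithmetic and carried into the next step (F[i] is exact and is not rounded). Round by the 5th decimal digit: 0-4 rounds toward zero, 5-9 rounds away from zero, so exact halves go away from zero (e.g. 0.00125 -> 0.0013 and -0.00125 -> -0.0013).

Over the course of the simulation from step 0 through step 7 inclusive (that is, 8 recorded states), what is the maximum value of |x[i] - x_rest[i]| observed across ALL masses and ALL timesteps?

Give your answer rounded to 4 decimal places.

Answer: 4.0312

Derivation:
Step 0: x=[8.0000 10.0000 16.0000] v=[-2.0000 0.0000 0.0000]
Step 1: x=[5.5000 11.0000 16.0000] v=[-5.0000 2.0000 0.0000]
Step 2: x=[3.0000 11.8750 16.2500] v=[-5.0000 1.7500 0.5000]
Step 3: x=[1.9688 11.6250 16.9063] v=[-2.0625 -0.5000 1.3125]
Step 4: x=[2.8594 10.2813 17.7423] v=[1.7812 -2.6875 1.6719]
Step 5: x=[4.8907 8.9473 18.2130] v=[4.0625 -2.6680 0.9414]
Step 6: x=[6.7135 8.9156 17.8673] v=[3.6455 -0.0635 -0.6915]
Step 7: x=[7.4084 10.5713 16.7836] v=[1.3898 3.3113 -2.1674]
Max displacement = 4.0312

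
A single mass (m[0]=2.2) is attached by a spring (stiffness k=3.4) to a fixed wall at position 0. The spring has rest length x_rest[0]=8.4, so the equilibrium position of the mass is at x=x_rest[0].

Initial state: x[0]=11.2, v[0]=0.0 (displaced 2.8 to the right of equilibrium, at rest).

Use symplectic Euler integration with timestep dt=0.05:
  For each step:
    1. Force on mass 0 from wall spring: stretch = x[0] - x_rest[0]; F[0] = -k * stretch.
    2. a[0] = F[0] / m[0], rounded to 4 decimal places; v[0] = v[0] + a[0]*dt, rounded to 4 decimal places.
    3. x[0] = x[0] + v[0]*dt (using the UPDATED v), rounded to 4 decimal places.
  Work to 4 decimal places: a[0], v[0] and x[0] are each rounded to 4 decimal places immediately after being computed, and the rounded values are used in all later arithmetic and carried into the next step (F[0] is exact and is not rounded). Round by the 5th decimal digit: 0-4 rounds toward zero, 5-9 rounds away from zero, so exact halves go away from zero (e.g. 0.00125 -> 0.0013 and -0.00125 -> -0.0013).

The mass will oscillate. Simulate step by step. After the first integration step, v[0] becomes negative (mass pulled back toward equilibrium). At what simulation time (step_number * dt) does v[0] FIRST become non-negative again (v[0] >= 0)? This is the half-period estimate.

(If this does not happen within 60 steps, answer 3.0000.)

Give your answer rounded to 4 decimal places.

Answer: 2.5500

Derivation:
Step 0: x=[11.2000] v=[0.0000]
Step 1: x=[11.1892] v=[-0.2164]
Step 2: x=[11.1676] v=[-0.4319]
Step 3: x=[11.1353] v=[-0.6458]
Step 4: x=[11.0924] v=[-0.8572]
Step 5: x=[11.0391] v=[-1.0653]
Step 6: x=[10.9756] v=[-1.2692]
Step 7: x=[10.9022] v=[-1.4682]
Step 8: x=[10.8191] v=[-1.6616]
Step 9: x=[10.7267] v=[-1.8485]
Step 10: x=[10.6253] v=[-2.0283]
Step 11: x=[10.5153] v=[-2.2003]
Step 12: x=[10.3971] v=[-2.3638]
Step 13: x=[10.2712] v=[-2.5181]
Step 14: x=[10.1381] v=[-2.6627]
Step 15: x=[9.9983] v=[-2.7970]
Step 16: x=[9.8523] v=[-2.9205]
Step 17: x=[9.7007] v=[-3.0327]
Step 18: x=[9.5440] v=[-3.1332]
Step 19: x=[9.3829] v=[-3.2216]
Step 20: x=[9.2180] v=[-3.2976]
Step 21: x=[9.0500] v=[-3.3608]
Step 22: x=[8.8795] v=[-3.4110]
Step 23: x=[8.7071] v=[-3.4481]
Step 24: x=[8.5335] v=[-3.4718]
Step 25: x=[8.3594] v=[-3.4821]
Step 26: x=[8.1855] v=[-3.4790]
Step 27: x=[8.0124] v=[-3.4624]
Step 28: x=[7.8408] v=[-3.4325]
Step 29: x=[7.6713] v=[-3.3893]
Step 30: x=[7.5047] v=[-3.3330]
Step 31: x=[7.3415] v=[-3.2638]
Step 32: x=[7.1824] v=[-3.1820]
Step 33: x=[7.0280] v=[-3.0879]
Step 34: x=[6.8789] v=[-2.9819]
Step 35: x=[6.7357] v=[-2.8644]
Step 36: x=[6.5989] v=[-2.7358]
Step 37: x=[6.4691] v=[-2.5966]
Step 38: x=[6.3467] v=[-2.4474]
Step 39: x=[6.2323] v=[-2.2887]
Step 40: x=[6.1262] v=[-2.1212]
Step 41: x=[6.0289] v=[-1.9455]
Step 42: x=[5.9408] v=[-1.7623]
Step 43: x=[5.8622] v=[-1.5723]
Step 44: x=[5.7934] v=[-1.3762]
Step 45: x=[5.7347] v=[-1.1748]
Step 46: x=[5.6863] v=[-0.9688]
Step 47: x=[5.6483] v=[-0.7591]
Step 48: x=[5.6210] v=[-0.5465]
Step 49: x=[5.6044] v=[-0.3318]
Step 50: x=[5.5986] v=[-0.1158]
Step 51: x=[5.6036] v=[0.1007]
First v>=0 after going negative at step 51, time=2.5500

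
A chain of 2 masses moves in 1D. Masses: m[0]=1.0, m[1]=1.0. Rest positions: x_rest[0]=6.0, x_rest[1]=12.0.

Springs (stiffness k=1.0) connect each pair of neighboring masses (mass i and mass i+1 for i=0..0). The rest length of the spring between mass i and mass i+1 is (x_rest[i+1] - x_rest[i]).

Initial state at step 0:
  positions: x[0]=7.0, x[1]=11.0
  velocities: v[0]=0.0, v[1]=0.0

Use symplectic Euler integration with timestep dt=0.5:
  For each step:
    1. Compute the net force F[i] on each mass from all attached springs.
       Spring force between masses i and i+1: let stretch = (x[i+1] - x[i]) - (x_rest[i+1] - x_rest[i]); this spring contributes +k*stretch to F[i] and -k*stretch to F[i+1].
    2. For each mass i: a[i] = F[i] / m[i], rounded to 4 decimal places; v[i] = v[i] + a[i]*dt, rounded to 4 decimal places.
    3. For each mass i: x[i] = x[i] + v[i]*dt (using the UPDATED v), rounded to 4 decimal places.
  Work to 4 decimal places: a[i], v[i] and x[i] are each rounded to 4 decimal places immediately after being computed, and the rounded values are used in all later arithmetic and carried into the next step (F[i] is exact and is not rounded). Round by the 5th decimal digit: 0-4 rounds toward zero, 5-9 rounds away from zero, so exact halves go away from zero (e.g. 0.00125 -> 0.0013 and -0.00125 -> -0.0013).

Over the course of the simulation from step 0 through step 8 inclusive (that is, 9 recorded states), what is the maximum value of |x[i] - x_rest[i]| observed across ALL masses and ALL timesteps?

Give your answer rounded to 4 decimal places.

Step 0: x=[7.0000 11.0000] v=[0.0000 0.0000]
Step 1: x=[6.5000 11.5000] v=[-1.0000 1.0000]
Step 2: x=[5.7500 12.2500] v=[-1.5000 1.5000]
Step 3: x=[5.1250 12.8750] v=[-1.2500 1.2500]
Step 4: x=[4.9375 13.0625] v=[-0.3750 0.3750]
Step 5: x=[5.2813 12.7188] v=[0.6875 -0.6875]
Step 6: x=[5.9845 12.0157] v=[1.4063 -1.4063]
Step 7: x=[6.6955 11.3048] v=[1.4219 -1.4219]
Step 8: x=[7.0588 10.9415] v=[0.7266 -0.7266]
Max displacement = 1.0625

Answer: 1.0625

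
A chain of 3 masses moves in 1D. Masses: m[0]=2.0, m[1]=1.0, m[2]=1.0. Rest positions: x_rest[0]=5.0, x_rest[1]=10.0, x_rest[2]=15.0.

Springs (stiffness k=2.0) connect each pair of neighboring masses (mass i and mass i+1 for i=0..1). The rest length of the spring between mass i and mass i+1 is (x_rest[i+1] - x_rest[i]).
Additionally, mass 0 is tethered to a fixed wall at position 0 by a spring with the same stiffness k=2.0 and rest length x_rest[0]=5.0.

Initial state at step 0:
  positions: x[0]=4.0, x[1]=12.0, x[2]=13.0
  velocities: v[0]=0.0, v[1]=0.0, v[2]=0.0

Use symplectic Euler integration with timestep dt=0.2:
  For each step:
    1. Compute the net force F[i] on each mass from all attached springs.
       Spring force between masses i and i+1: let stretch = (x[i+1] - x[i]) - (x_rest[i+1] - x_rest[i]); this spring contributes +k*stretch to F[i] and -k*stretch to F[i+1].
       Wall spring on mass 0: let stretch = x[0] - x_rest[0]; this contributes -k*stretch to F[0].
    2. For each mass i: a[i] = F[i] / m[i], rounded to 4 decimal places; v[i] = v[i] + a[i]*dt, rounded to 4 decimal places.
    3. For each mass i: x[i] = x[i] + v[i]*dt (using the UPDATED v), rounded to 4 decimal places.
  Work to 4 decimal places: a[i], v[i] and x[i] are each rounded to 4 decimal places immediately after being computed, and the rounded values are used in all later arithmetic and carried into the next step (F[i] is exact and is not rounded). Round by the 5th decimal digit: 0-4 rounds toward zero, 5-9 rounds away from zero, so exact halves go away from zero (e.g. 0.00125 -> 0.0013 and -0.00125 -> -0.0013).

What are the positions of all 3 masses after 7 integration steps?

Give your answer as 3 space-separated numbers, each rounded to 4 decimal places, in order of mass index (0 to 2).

Answer: 5.4412 7.3580 15.8826

Derivation:
Step 0: x=[4.0000 12.0000 13.0000] v=[0.0000 0.0000 0.0000]
Step 1: x=[4.1600 11.4400 13.3200] v=[0.8000 -2.8000 1.6000]
Step 2: x=[4.4448 10.4480 13.8896] v=[1.4240 -4.9600 2.8480]
Step 3: x=[4.7919 9.2511 14.5839] v=[1.7357 -5.9846 3.4714]
Step 4: x=[5.1257 8.1241 15.2516] v=[1.6692 -5.6352 3.3383]
Step 5: x=[5.3744 7.3274 15.7491] v=[1.2437 -3.9836 2.4873]
Step 6: x=[5.4863 7.0482 15.9728] v=[0.5594 -1.3961 1.1186]
Step 7: x=[5.4412 7.3580 15.8826] v=[-0.2255 1.5490 -0.4512]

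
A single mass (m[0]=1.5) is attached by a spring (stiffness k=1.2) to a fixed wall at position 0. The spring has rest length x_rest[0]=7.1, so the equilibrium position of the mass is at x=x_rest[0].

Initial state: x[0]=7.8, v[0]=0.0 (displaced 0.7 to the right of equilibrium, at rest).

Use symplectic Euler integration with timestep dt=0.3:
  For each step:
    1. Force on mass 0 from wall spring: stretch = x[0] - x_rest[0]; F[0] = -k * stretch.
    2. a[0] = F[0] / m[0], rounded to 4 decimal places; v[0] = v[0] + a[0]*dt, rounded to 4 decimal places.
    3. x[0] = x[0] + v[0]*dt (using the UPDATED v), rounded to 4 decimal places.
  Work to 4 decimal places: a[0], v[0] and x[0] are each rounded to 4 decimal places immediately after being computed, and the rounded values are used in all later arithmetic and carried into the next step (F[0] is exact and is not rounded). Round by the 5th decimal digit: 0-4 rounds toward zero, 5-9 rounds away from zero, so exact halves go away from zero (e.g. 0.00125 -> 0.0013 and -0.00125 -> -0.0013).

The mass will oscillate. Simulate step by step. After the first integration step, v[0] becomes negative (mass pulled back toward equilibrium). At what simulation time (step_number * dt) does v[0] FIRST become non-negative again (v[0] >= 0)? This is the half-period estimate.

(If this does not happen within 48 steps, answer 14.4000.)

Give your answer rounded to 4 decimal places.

Step 0: x=[7.8000] v=[0.0000]
Step 1: x=[7.7496] v=[-0.1680]
Step 2: x=[7.6524] v=[-0.3239]
Step 3: x=[7.5155] v=[-0.4565]
Step 4: x=[7.3486] v=[-0.5562]
Step 5: x=[7.1638] v=[-0.6159]
Step 6: x=[6.9744] v=[-0.6312]
Step 7: x=[6.7941] v=[-0.6011]
Step 8: x=[6.6358] v=[-0.5277]
Step 9: x=[6.5109] v=[-0.4163]
Step 10: x=[6.4284] v=[-0.2749]
Step 11: x=[6.3943] v=[-0.1137]
Step 12: x=[6.4110] v=[0.0557]
First v>=0 after going negative at step 12, time=3.6000

Answer: 3.6000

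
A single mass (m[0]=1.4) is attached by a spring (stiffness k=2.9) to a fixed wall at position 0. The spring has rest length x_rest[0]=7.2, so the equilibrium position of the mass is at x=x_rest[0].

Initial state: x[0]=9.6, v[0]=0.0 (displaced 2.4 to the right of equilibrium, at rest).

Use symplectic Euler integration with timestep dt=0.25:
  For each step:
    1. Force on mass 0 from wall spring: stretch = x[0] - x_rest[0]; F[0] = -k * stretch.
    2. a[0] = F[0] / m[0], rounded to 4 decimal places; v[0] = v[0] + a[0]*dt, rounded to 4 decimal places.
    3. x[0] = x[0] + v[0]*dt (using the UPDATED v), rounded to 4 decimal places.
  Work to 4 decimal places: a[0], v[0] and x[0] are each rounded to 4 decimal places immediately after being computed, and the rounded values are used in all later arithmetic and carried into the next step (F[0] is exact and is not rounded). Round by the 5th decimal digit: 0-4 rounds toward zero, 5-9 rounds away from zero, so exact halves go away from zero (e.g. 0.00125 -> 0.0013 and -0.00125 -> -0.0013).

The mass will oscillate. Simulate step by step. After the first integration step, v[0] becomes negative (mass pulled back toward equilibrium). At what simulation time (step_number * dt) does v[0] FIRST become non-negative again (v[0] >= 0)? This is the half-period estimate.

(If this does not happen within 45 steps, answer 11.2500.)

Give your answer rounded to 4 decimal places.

Answer: 2.2500

Derivation:
Step 0: x=[9.6000] v=[0.0000]
Step 1: x=[9.2893] v=[-1.2429]
Step 2: x=[8.7081] v=[-2.3249]
Step 3: x=[7.9316] v=[-3.1059]
Step 4: x=[7.0604] v=[-3.4848]
Step 5: x=[6.2073] v=[-3.4125]
Step 6: x=[5.4827] v=[-2.8984]
Step 7: x=[4.9804] v=[-2.0091]
Step 8: x=[4.7655] v=[-0.8597]
Step 9: x=[4.8658] v=[0.4010]
First v>=0 after going negative at step 9, time=2.2500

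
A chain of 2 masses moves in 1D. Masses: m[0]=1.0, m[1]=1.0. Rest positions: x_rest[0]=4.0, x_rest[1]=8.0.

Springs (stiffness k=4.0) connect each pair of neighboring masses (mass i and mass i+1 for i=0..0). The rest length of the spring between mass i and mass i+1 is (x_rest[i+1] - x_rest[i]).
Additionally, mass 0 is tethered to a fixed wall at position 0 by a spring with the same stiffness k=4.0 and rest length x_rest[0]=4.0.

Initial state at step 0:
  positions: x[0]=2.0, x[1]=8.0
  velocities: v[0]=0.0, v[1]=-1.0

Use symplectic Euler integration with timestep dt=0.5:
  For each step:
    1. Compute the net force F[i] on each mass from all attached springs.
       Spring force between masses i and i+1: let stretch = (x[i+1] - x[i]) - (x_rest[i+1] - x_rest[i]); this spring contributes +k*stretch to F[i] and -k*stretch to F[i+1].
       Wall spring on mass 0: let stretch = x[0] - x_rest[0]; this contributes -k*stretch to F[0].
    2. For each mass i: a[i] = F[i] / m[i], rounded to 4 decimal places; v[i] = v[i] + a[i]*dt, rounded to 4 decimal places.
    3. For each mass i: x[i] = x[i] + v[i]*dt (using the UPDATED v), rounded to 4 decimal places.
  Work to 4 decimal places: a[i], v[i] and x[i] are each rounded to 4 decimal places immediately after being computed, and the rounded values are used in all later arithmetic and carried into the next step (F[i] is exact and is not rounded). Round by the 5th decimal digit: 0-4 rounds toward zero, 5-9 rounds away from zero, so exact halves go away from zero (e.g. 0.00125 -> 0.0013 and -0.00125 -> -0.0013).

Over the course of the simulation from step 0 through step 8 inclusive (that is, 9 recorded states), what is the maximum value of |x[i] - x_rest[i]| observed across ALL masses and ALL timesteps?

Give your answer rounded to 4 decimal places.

Answer: 2.5000

Derivation:
Step 0: x=[2.0000 8.0000] v=[0.0000 -1.0000]
Step 1: x=[6.0000 5.5000] v=[8.0000 -5.0000]
Step 2: x=[3.5000 7.5000] v=[-5.0000 4.0000]
Step 3: x=[1.5000 9.5000] v=[-4.0000 4.0000]
Step 4: x=[6.0000 7.5000] v=[9.0000 -4.0000]
Step 5: x=[6.0000 8.0000] v=[0.0000 1.0000]
Step 6: x=[2.0000 10.5000] v=[-8.0000 5.0000]
Step 7: x=[4.5000 8.5000] v=[5.0000 -4.0000]
Step 8: x=[6.5000 6.5000] v=[4.0000 -4.0000]
Max displacement = 2.5000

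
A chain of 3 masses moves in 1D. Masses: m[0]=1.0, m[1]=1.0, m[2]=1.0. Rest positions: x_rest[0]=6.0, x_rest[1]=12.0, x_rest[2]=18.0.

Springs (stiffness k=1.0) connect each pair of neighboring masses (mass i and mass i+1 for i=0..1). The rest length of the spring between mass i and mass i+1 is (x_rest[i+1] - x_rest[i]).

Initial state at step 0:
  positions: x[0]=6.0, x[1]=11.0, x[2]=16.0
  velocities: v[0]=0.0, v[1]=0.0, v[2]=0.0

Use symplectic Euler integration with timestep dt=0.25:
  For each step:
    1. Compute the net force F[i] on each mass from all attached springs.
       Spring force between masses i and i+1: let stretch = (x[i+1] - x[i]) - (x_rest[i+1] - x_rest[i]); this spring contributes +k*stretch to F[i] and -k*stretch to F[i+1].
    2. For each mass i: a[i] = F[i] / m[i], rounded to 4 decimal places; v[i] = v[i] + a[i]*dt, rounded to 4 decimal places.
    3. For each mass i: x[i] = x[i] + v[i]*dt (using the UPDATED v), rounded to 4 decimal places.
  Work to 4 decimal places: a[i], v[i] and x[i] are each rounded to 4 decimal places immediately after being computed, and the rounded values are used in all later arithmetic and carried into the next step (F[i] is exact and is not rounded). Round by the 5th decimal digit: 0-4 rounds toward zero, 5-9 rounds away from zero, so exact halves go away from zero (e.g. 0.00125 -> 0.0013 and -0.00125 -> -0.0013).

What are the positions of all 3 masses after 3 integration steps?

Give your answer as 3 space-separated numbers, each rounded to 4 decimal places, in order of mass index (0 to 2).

Answer: 5.6443 11.0000 16.3557

Derivation:
Step 0: x=[6.0000 11.0000 16.0000] v=[0.0000 0.0000 0.0000]
Step 1: x=[5.9375 11.0000 16.0625] v=[-0.2500 0.0000 0.2500]
Step 2: x=[5.8164 11.0000 16.1836] v=[-0.4844 0.0000 0.4844]
Step 3: x=[5.6443 11.0000 16.3557] v=[-0.6885 0.0000 0.6885]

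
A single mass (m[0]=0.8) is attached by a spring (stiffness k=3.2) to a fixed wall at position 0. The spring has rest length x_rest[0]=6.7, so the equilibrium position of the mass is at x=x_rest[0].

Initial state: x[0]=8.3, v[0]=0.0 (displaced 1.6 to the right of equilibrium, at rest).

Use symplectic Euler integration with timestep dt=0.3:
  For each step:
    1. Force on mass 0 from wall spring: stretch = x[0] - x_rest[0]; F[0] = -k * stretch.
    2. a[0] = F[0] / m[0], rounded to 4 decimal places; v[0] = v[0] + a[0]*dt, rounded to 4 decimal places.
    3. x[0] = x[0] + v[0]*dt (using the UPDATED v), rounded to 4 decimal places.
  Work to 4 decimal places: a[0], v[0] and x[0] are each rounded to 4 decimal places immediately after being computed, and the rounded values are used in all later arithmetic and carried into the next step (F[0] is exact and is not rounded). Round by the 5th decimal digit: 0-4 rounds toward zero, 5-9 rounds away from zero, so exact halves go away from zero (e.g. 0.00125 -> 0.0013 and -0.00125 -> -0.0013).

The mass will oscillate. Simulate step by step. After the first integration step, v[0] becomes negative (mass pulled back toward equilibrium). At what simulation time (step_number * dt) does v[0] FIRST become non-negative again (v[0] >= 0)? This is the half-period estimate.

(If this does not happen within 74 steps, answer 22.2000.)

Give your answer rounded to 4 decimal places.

Answer: 1.8000

Derivation:
Step 0: x=[8.3000] v=[0.0000]
Step 1: x=[7.7240] v=[-1.9200]
Step 2: x=[6.7794] v=[-3.1488]
Step 3: x=[5.8062] v=[-3.2441]
Step 4: x=[5.1548] v=[-2.1715]
Step 5: x=[5.0596] v=[-0.3173]
Step 6: x=[5.5550] v=[1.6512]
First v>=0 after going negative at step 6, time=1.8000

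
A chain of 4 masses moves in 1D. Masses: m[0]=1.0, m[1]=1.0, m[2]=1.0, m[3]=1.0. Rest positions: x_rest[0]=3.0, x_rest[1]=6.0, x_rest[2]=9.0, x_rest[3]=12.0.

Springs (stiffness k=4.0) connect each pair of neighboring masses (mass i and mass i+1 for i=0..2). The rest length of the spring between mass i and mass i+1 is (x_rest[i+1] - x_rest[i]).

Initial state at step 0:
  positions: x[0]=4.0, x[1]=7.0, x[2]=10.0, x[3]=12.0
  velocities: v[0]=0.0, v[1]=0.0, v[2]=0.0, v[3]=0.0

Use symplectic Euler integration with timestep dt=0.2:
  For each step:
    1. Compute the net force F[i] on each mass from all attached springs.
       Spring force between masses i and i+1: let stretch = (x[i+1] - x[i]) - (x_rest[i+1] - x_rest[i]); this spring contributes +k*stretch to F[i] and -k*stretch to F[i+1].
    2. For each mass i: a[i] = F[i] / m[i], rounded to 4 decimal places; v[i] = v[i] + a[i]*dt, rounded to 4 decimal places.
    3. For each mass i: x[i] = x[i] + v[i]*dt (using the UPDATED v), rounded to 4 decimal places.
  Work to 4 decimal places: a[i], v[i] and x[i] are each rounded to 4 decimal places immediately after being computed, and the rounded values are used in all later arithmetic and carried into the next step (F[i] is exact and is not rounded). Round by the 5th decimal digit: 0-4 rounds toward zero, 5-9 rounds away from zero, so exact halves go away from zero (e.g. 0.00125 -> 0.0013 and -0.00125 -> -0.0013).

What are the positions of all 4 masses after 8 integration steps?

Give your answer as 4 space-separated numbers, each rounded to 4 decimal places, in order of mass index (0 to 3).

Step 0: x=[4.0000 7.0000 10.0000 12.0000] v=[0.0000 0.0000 0.0000 0.0000]
Step 1: x=[4.0000 7.0000 9.8400 12.1600] v=[0.0000 0.0000 -0.8000 0.8000]
Step 2: x=[4.0000 6.9744 9.5968 12.4288] v=[0.0000 -0.1280 -1.2160 1.3440]
Step 3: x=[3.9959 6.8925 9.3871 12.7245] v=[-0.0205 -0.4096 -1.0483 1.4784]
Step 4: x=[3.9753 6.7463 9.3123 12.9662] v=[-0.1032 -0.7312 -0.3741 1.2085]
Step 5: x=[3.9180 6.5673 9.4115 13.1033] v=[-0.2864 -0.8952 0.4962 0.6854]
Step 6: x=[3.8046 6.4194 9.6464 13.1297] v=[-0.5670 -0.7393 1.1743 0.1320]
Step 7: x=[3.6296 6.3695 9.9223 13.0788] v=[-0.8752 -0.2495 1.3793 -0.2546]
Step 8: x=[3.4129 6.4497 10.1348 13.0028] v=[-1.0833 0.4008 1.0623 -0.3798]

Answer: 3.4129 6.4497 10.1348 13.0028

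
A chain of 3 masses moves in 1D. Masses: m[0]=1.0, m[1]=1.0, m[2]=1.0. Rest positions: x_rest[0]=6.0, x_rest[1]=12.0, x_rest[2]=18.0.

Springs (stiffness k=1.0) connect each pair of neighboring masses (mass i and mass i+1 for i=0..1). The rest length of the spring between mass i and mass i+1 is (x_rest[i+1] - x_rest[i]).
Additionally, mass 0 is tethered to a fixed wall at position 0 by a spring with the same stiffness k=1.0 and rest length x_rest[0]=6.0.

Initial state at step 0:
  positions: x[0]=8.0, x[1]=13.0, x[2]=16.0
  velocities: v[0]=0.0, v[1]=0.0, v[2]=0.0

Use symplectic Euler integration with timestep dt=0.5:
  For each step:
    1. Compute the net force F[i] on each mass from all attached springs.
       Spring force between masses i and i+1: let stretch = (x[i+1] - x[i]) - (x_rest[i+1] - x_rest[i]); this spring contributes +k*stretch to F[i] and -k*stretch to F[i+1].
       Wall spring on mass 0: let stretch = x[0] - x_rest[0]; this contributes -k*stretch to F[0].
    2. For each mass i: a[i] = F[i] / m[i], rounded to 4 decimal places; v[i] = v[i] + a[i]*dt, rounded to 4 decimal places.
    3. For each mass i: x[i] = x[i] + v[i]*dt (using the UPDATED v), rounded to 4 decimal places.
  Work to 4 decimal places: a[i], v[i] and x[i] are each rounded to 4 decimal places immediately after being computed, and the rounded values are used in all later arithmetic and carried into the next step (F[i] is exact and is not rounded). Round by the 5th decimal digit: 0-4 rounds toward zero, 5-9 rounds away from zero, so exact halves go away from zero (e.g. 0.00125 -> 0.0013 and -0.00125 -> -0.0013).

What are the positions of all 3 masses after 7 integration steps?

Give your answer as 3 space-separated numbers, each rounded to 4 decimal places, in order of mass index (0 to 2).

Step 0: x=[8.0000 13.0000 16.0000] v=[0.0000 0.0000 0.0000]
Step 1: x=[7.2500 12.5000 16.7500] v=[-1.5000 -1.0000 1.5000]
Step 2: x=[6.0000 11.7500 17.9375] v=[-2.5000 -1.5000 2.3750]
Step 3: x=[4.6875 11.1094 19.0782] v=[-2.6250 -1.2813 2.2813]
Step 4: x=[3.8086 10.8555 19.7267] v=[-1.7578 -0.5079 1.2969]
Step 5: x=[3.7393 11.0577 19.6574] v=[-0.1387 0.4043 -0.1387]
Step 6: x=[4.5648 11.5802 18.9381] v=[1.6509 1.0450 -1.4386]
Step 7: x=[6.0029 12.1884 17.8793] v=[2.8762 1.2163 -2.1176]

Answer: 6.0029 12.1884 17.8793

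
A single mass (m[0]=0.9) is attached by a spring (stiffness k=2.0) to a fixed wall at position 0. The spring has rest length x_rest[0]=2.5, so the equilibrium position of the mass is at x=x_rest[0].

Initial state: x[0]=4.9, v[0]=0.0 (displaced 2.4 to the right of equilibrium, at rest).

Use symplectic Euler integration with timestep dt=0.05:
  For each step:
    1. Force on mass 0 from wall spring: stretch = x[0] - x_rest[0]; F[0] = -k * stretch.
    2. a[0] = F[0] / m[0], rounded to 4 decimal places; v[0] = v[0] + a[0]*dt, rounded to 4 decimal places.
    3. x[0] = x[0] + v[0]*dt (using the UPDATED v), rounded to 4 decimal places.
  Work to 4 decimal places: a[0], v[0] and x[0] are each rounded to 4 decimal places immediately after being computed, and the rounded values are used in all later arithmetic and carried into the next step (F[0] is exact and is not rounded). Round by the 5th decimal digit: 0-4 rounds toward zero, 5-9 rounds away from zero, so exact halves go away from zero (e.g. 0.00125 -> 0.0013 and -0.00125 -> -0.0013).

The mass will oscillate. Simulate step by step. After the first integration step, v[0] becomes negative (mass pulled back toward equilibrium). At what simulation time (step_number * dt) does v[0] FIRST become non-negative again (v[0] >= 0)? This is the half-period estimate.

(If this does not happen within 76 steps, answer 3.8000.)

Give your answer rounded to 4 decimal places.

Step 0: x=[4.9000] v=[0.0000]
Step 1: x=[4.8867] v=[-0.2667]
Step 2: x=[4.8601] v=[-0.5319]
Step 3: x=[4.8204] v=[-0.7941]
Step 4: x=[4.7678] v=[-1.0519]
Step 5: x=[4.7026] v=[-1.3039]
Step 6: x=[4.6252] v=[-1.5486]
Step 7: x=[4.5360] v=[-1.7847]
Step 8: x=[4.4355] v=[-2.0109]
Step 9: x=[4.3242] v=[-2.2260]
Step 10: x=[4.2028] v=[-2.4287]
Step 11: x=[4.0719] v=[-2.6179]
Step 12: x=[3.9323] v=[-2.7926]
Step 13: x=[3.7847] v=[-2.9517]
Step 14: x=[3.6300] v=[-3.0944]
Step 15: x=[3.4690] v=[-3.2200]
Step 16: x=[3.3026] v=[-3.3277]
Step 17: x=[3.1318] v=[-3.4169]
Step 18: x=[2.9574] v=[-3.4871]
Step 19: x=[2.7805] v=[-3.5379]
Step 20: x=[2.6020] v=[-3.5691]
Step 21: x=[2.4230] v=[-3.5804]
Step 22: x=[2.2444] v=[-3.5718]
Step 23: x=[2.0672] v=[-3.5434]
Step 24: x=[1.8924] v=[-3.4953]
Step 25: x=[1.7210] v=[-3.4278]
Step 26: x=[1.5539] v=[-3.3412]
Step 27: x=[1.3921] v=[-3.2361]
Step 28: x=[1.2365] v=[-3.1130]
Step 29: x=[1.0879] v=[-2.9726]
Step 30: x=[0.9471] v=[-2.8157]
Step 31: x=[0.8149] v=[-2.6432]
Step 32: x=[0.6921] v=[-2.4560]
Step 33: x=[0.5793] v=[-2.2551]
Step 34: x=[0.4772] v=[-2.0417]
Step 35: x=[0.3864] v=[-1.8169]
Step 36: x=[0.3073] v=[-1.5821]
Step 37: x=[0.2404] v=[-1.3385]
Step 38: x=[0.1860] v=[-1.0874]
Step 39: x=[0.1445] v=[-0.8303]
Step 40: x=[0.1161] v=[-0.5686]
Step 41: x=[0.1009] v=[-0.3037]
Step 42: x=[0.0990] v=[-0.0371]
Step 43: x=[0.1105] v=[0.2297]
First v>=0 after going negative at step 43, time=2.1500

Answer: 2.1500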